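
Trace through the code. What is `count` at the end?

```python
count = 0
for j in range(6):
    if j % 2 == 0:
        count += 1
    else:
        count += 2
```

Let's trace through this code step by step.

Initialize: count = 0
Entering loop: for j in range(6):

After execution: count = 9
9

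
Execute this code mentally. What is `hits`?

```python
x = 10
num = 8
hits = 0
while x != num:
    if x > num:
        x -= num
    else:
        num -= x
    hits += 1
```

Let's trace through this code step by step.

Initialize: x = 10
Initialize: num = 8
Initialize: hits = 0
Entering loop: while x != num:

After execution: hits = 4
4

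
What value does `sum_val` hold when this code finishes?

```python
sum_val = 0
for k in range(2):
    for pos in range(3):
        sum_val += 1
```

Let's trace through this code step by step.

Initialize: sum_val = 0
Entering loop: for k in range(2):

After execution: sum_val = 6
6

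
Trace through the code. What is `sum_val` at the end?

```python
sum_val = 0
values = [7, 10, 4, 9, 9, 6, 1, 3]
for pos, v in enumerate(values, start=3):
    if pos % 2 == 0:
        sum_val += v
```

Let's trace through this code step by step.

Initialize: sum_val = 0
Initialize: values = [7, 10, 4, 9, 9, 6, 1, 3]
Entering loop: for pos, v in enumerate(values, start=3):

After execution: sum_val = 28
28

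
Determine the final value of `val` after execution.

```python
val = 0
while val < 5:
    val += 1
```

Let's trace through this code step by step.

Initialize: val = 0
Entering loop: while val < 5:

After execution: val = 5
5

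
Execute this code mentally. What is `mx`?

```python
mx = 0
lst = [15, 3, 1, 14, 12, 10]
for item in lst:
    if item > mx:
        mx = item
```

Let's trace through this code step by step.

Initialize: mx = 0
Initialize: lst = [15, 3, 1, 14, 12, 10]
Entering loop: for item in lst:

After execution: mx = 15
15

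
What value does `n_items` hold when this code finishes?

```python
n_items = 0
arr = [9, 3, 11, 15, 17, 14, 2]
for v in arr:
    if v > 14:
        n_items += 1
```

Let's trace through this code step by step.

Initialize: n_items = 0
Initialize: arr = [9, 3, 11, 15, 17, 14, 2]
Entering loop: for v in arr:

After execution: n_items = 2
2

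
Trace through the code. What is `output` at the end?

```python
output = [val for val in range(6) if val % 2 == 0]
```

Let's trace through this code step by step.

Initialize: output = [val for val in range(6) if val % 2 == 0]

After execution: output = [0, 2, 4]
[0, 2, 4]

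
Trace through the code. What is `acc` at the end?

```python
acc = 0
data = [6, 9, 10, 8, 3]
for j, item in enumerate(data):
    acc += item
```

Let's trace through this code step by step.

Initialize: acc = 0
Initialize: data = [6, 9, 10, 8, 3]
Entering loop: for j, item in enumerate(data):

After execution: acc = 36
36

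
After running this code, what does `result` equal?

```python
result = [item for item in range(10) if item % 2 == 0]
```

Let's trace through this code step by step.

Initialize: result = [item for item in range(10) if item % 2 == 0]

After execution: result = [0, 2, 4, 6, 8]
[0, 2, 4, 6, 8]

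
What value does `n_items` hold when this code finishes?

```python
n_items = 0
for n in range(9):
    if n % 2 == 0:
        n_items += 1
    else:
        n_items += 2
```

Let's trace through this code step by step.

Initialize: n_items = 0
Entering loop: for n in range(9):

After execution: n_items = 13
13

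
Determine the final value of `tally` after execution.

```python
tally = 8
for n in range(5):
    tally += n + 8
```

Let's trace through this code step by step.

Initialize: tally = 8
Entering loop: for n in range(5):

After execution: tally = 58
58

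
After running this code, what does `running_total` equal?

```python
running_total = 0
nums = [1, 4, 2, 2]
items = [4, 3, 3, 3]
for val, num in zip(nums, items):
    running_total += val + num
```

Let's trace through this code step by step.

Initialize: running_total = 0
Initialize: nums = [1, 4, 2, 2]
Initialize: items = [4, 3, 3, 3]
Entering loop: for val, num in zip(nums, items):

After execution: running_total = 22
22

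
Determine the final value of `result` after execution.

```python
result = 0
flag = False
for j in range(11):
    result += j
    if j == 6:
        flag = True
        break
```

Let's trace through this code step by step.

Initialize: result = 0
Initialize: flag = False
Entering loop: for j in range(11):

After execution: result = 21
21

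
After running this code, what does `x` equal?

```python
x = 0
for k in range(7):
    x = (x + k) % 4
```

Let's trace through this code step by step.

Initialize: x = 0
Entering loop: for k in range(7):

After execution: x = 1
1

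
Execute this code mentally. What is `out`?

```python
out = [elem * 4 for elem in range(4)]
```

Let's trace through this code step by step.

Initialize: out = [elem * 4 for elem in range(4)]

After execution: out = [0, 4, 8, 12]
[0, 4, 8, 12]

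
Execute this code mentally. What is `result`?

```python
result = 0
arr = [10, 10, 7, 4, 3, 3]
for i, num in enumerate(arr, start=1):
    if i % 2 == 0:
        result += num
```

Let's trace through this code step by step.

Initialize: result = 0
Initialize: arr = [10, 10, 7, 4, 3, 3]
Entering loop: for i, num in enumerate(arr, start=1):

After execution: result = 17
17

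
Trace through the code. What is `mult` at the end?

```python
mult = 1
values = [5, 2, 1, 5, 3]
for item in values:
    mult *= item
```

Let's trace through this code step by step.

Initialize: mult = 1
Initialize: values = [5, 2, 1, 5, 3]
Entering loop: for item in values:

After execution: mult = 150
150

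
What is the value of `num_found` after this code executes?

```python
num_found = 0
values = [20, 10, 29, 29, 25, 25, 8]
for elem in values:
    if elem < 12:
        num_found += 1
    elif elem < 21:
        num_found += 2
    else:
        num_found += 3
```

Let's trace through this code step by step.

Initialize: num_found = 0
Initialize: values = [20, 10, 29, 29, 25, 25, 8]
Entering loop: for elem in values:

After execution: num_found = 16
16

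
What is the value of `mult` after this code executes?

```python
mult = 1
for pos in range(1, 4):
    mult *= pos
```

Let's trace through this code step by step.

Initialize: mult = 1
Entering loop: for pos in range(1, 4):

After execution: mult = 6
6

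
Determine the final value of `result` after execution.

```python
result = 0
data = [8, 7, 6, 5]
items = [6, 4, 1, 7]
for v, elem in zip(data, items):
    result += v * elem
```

Let's trace through this code step by step.

Initialize: result = 0
Initialize: data = [8, 7, 6, 5]
Initialize: items = [6, 4, 1, 7]
Entering loop: for v, elem in zip(data, items):

After execution: result = 117
117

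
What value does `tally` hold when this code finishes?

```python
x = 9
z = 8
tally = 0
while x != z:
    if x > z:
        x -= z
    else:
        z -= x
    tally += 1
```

Let's trace through this code step by step.

Initialize: x = 9
Initialize: z = 8
Initialize: tally = 0
Entering loop: while x != z:

After execution: tally = 8
8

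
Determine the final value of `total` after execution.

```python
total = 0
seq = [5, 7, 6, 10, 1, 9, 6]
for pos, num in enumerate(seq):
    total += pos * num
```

Let's trace through this code step by step.

Initialize: total = 0
Initialize: seq = [5, 7, 6, 10, 1, 9, 6]
Entering loop: for pos, num in enumerate(seq):

After execution: total = 134
134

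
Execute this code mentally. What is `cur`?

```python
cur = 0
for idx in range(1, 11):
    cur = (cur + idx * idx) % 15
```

Let's trace through this code step by step.

Initialize: cur = 0
Entering loop: for idx in range(1, 11):

After execution: cur = 10
10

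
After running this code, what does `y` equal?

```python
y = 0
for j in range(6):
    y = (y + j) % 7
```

Let's trace through this code step by step.

Initialize: y = 0
Entering loop: for j in range(6):

After execution: y = 1
1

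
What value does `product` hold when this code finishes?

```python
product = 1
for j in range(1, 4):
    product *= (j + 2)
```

Let's trace through this code step by step.

Initialize: product = 1
Entering loop: for j in range(1, 4):

After execution: product = 60
60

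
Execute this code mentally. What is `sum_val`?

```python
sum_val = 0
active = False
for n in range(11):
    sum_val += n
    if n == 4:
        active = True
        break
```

Let's trace through this code step by step.

Initialize: sum_val = 0
Initialize: active = False
Entering loop: for n in range(11):

After execution: sum_val = 10
10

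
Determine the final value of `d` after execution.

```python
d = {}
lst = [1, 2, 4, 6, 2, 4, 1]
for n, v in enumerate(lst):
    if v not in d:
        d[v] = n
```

Let's trace through this code step by step.

Initialize: d = {}
Initialize: lst = [1, 2, 4, 6, 2, 4, 1]
Entering loop: for n, v in enumerate(lst):

After execution: d = {1: 0, 2: 1, 4: 2, 6: 3}
{1: 0, 2: 1, 4: 2, 6: 3}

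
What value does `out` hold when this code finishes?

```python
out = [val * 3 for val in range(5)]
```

Let's trace through this code step by step.

Initialize: out = [val * 3 for val in range(5)]

After execution: out = [0, 3, 6, 9, 12]
[0, 3, 6, 9, 12]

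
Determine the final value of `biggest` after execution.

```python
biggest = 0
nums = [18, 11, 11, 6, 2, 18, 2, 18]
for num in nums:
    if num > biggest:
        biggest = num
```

Let's trace through this code step by step.

Initialize: biggest = 0
Initialize: nums = [18, 11, 11, 6, 2, 18, 2, 18]
Entering loop: for num in nums:

After execution: biggest = 18
18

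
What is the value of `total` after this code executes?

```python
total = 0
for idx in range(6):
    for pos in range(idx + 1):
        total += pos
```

Let's trace through this code step by step.

Initialize: total = 0
Entering loop: for idx in range(6):

After execution: total = 35
35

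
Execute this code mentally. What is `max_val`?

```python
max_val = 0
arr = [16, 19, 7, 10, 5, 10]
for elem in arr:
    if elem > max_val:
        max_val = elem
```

Let's trace through this code step by step.

Initialize: max_val = 0
Initialize: arr = [16, 19, 7, 10, 5, 10]
Entering loop: for elem in arr:

After execution: max_val = 19
19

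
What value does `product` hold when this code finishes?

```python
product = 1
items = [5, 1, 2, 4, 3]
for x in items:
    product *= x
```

Let's trace through this code step by step.

Initialize: product = 1
Initialize: items = [5, 1, 2, 4, 3]
Entering loop: for x in items:

After execution: product = 120
120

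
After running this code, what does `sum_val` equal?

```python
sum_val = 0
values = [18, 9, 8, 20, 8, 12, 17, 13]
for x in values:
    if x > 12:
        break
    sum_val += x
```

Let's trace through this code step by step.

Initialize: sum_val = 0
Initialize: values = [18, 9, 8, 20, 8, 12, 17, 13]
Entering loop: for x in values:

After execution: sum_val = 0
0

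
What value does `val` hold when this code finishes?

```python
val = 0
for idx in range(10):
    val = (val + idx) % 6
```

Let's trace through this code step by step.

Initialize: val = 0
Entering loop: for idx in range(10):

After execution: val = 3
3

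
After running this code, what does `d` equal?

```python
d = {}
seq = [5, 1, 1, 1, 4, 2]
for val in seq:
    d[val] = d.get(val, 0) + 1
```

Let's trace through this code step by step.

Initialize: d = {}
Initialize: seq = [5, 1, 1, 1, 4, 2]
Entering loop: for val in seq:

After execution: d = {5: 1, 1: 3, 4: 1, 2: 1}
{5: 1, 1: 3, 4: 1, 2: 1}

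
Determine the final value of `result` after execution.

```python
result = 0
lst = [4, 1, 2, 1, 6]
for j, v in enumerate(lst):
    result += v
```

Let's trace through this code step by step.

Initialize: result = 0
Initialize: lst = [4, 1, 2, 1, 6]
Entering loop: for j, v in enumerate(lst):

After execution: result = 14
14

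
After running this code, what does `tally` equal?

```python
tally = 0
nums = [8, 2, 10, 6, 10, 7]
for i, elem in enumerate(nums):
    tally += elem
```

Let's trace through this code step by step.

Initialize: tally = 0
Initialize: nums = [8, 2, 10, 6, 10, 7]
Entering loop: for i, elem in enumerate(nums):

After execution: tally = 43
43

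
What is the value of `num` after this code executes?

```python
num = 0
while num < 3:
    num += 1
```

Let's trace through this code step by step.

Initialize: num = 0
Entering loop: while num < 3:

After execution: num = 3
3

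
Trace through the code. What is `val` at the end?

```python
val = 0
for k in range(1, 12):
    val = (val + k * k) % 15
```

Let's trace through this code step by step.

Initialize: val = 0
Entering loop: for k in range(1, 12):

After execution: val = 11
11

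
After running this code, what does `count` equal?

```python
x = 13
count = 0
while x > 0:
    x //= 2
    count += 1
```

Let's trace through this code step by step.

Initialize: x = 13
Initialize: count = 0
Entering loop: while x > 0:

After execution: count = 4
4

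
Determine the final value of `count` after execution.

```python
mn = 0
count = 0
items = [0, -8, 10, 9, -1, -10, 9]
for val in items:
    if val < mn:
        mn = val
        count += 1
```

Let's trace through this code step by step.

Initialize: mn = 0
Initialize: count = 0
Initialize: items = [0, -8, 10, 9, -1, -10, 9]
Entering loop: for val in items:

After execution: count = 2
2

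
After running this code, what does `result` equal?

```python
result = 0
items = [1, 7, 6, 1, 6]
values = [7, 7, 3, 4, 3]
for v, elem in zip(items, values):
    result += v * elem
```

Let's trace through this code step by step.

Initialize: result = 0
Initialize: items = [1, 7, 6, 1, 6]
Initialize: values = [7, 7, 3, 4, 3]
Entering loop: for v, elem in zip(items, values):

After execution: result = 96
96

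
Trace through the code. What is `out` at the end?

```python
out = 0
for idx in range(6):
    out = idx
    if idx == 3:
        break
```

Let's trace through this code step by step.

Initialize: out = 0
Entering loop: for idx in range(6):

After execution: out = 3
3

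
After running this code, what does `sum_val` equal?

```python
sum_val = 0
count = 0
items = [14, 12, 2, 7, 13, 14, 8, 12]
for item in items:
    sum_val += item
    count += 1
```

Let's trace through this code step by step.

Initialize: sum_val = 0
Initialize: count = 0
Initialize: items = [14, 12, 2, 7, 13, 14, 8, 12]
Entering loop: for item in items:

After execution: sum_val = 82
82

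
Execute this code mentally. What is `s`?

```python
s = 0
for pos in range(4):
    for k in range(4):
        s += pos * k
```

Let's trace through this code step by step.

Initialize: s = 0
Entering loop: for pos in range(4):

After execution: s = 36
36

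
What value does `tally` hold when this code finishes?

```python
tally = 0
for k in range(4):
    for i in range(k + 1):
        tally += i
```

Let's trace through this code step by step.

Initialize: tally = 0
Entering loop: for k in range(4):

After execution: tally = 10
10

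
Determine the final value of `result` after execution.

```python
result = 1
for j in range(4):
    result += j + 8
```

Let's trace through this code step by step.

Initialize: result = 1
Entering loop: for j in range(4):

After execution: result = 39
39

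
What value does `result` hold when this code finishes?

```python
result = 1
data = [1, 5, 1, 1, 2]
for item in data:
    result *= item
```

Let's trace through this code step by step.

Initialize: result = 1
Initialize: data = [1, 5, 1, 1, 2]
Entering loop: for item in data:

After execution: result = 10
10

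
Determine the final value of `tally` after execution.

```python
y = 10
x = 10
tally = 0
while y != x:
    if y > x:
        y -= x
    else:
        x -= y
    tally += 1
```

Let's trace through this code step by step.

Initialize: y = 10
Initialize: x = 10
Initialize: tally = 0
Entering loop: while y != x:

After execution: tally = 0
0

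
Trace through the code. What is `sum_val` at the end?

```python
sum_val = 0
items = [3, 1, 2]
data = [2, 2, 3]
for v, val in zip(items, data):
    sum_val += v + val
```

Let's trace through this code step by step.

Initialize: sum_val = 0
Initialize: items = [3, 1, 2]
Initialize: data = [2, 2, 3]
Entering loop: for v, val in zip(items, data):

After execution: sum_val = 13
13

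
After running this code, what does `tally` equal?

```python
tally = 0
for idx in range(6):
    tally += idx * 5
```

Let's trace through this code step by step.

Initialize: tally = 0
Entering loop: for idx in range(6):

After execution: tally = 75
75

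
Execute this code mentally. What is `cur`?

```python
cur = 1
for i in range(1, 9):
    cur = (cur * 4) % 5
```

Let's trace through this code step by step.

Initialize: cur = 1
Entering loop: for i in range(1, 9):

After execution: cur = 1
1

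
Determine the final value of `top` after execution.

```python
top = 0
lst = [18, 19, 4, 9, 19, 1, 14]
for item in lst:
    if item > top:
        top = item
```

Let's trace through this code step by step.

Initialize: top = 0
Initialize: lst = [18, 19, 4, 9, 19, 1, 14]
Entering loop: for item in lst:

After execution: top = 19
19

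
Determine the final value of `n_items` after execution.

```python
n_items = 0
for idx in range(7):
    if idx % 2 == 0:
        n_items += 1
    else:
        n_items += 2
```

Let's trace through this code step by step.

Initialize: n_items = 0
Entering loop: for idx in range(7):

After execution: n_items = 10
10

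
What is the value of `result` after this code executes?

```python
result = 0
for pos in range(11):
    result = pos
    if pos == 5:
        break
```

Let's trace through this code step by step.

Initialize: result = 0
Entering loop: for pos in range(11):

After execution: result = 5
5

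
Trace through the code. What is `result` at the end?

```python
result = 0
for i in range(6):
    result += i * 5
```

Let's trace through this code step by step.

Initialize: result = 0
Entering loop: for i in range(6):

After execution: result = 75
75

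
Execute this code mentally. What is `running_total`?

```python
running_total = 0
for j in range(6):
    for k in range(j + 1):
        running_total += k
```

Let's trace through this code step by step.

Initialize: running_total = 0
Entering loop: for j in range(6):

After execution: running_total = 35
35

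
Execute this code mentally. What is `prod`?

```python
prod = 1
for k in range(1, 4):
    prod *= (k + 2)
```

Let's trace through this code step by step.

Initialize: prod = 1
Entering loop: for k in range(1, 4):

After execution: prod = 60
60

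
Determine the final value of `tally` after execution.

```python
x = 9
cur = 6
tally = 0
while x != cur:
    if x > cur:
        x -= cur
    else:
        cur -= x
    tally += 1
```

Let's trace through this code step by step.

Initialize: x = 9
Initialize: cur = 6
Initialize: tally = 0
Entering loop: while x != cur:

After execution: tally = 2
2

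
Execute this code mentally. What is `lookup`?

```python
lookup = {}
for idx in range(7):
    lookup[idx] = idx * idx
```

Let's trace through this code step by step.

Initialize: lookup = {}
Entering loop: for idx in range(7):

After execution: lookup = {0: 0, 1: 1, 2: 4, 3: 9, 4: 16, 5: 25, 6: 36}
{0: 0, 1: 1, 2: 4, 3: 9, 4: 16, 5: 25, 6: 36}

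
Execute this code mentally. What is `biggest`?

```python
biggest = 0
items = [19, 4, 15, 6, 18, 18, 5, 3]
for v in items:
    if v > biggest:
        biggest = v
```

Let's trace through this code step by step.

Initialize: biggest = 0
Initialize: items = [19, 4, 15, 6, 18, 18, 5, 3]
Entering loop: for v in items:

After execution: biggest = 19
19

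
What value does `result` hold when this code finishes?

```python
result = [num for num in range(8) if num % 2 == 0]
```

Let's trace through this code step by step.

Initialize: result = [num for num in range(8) if num % 2 == 0]

After execution: result = [0, 2, 4, 6]
[0, 2, 4, 6]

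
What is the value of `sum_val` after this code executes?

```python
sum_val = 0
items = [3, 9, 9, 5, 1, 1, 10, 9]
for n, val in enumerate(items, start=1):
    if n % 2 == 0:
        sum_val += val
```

Let's trace through this code step by step.

Initialize: sum_val = 0
Initialize: items = [3, 9, 9, 5, 1, 1, 10, 9]
Entering loop: for n, val in enumerate(items, start=1):

After execution: sum_val = 24
24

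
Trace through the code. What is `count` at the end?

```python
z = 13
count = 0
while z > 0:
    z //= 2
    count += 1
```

Let's trace through this code step by step.

Initialize: z = 13
Initialize: count = 0
Entering loop: while z > 0:

After execution: count = 4
4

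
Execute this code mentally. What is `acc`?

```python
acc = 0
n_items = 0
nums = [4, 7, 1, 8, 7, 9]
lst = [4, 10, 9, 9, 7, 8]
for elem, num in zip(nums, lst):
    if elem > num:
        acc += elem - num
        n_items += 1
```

Let's trace through this code step by step.

Initialize: acc = 0
Initialize: n_items = 0
Initialize: nums = [4, 7, 1, 8, 7, 9]
Initialize: lst = [4, 10, 9, 9, 7, 8]
Entering loop: for elem, num in zip(nums, lst):

After execution: acc = 1
1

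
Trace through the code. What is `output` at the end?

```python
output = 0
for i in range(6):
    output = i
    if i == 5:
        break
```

Let's trace through this code step by step.

Initialize: output = 0
Entering loop: for i in range(6):

After execution: output = 5
5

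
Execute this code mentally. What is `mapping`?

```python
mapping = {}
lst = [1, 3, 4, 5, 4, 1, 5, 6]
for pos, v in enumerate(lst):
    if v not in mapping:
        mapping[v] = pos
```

Let's trace through this code step by step.

Initialize: mapping = {}
Initialize: lst = [1, 3, 4, 5, 4, 1, 5, 6]
Entering loop: for pos, v in enumerate(lst):

After execution: mapping = {1: 0, 3: 1, 4: 2, 5: 3, 6: 7}
{1: 0, 3: 1, 4: 2, 5: 3, 6: 7}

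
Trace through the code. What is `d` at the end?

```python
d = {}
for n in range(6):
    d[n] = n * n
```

Let's trace through this code step by step.

Initialize: d = {}
Entering loop: for n in range(6):

After execution: d = {0: 0, 1: 1, 2: 4, 3: 9, 4: 16, 5: 25}
{0: 0, 1: 1, 2: 4, 3: 9, 4: 16, 5: 25}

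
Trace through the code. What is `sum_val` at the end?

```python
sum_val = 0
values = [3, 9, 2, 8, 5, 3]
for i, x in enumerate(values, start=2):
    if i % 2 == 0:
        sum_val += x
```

Let's trace through this code step by step.

Initialize: sum_val = 0
Initialize: values = [3, 9, 2, 8, 5, 3]
Entering loop: for i, x in enumerate(values, start=2):

After execution: sum_val = 10
10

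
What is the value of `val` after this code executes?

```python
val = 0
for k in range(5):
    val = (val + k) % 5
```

Let's trace through this code step by step.

Initialize: val = 0
Entering loop: for k in range(5):

After execution: val = 0
0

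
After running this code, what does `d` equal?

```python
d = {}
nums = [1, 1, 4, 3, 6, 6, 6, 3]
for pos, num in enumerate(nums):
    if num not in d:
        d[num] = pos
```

Let's trace through this code step by step.

Initialize: d = {}
Initialize: nums = [1, 1, 4, 3, 6, 6, 6, 3]
Entering loop: for pos, num in enumerate(nums):

After execution: d = {1: 0, 4: 2, 3: 3, 6: 4}
{1: 0, 4: 2, 3: 3, 6: 4}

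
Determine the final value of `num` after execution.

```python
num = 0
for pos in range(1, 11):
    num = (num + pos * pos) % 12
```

Let's trace through this code step by step.

Initialize: num = 0
Entering loop: for pos in range(1, 11):

After execution: num = 1
1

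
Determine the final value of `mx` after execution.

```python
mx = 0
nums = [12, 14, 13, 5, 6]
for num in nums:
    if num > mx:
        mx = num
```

Let's trace through this code step by step.

Initialize: mx = 0
Initialize: nums = [12, 14, 13, 5, 6]
Entering loop: for num in nums:

After execution: mx = 14
14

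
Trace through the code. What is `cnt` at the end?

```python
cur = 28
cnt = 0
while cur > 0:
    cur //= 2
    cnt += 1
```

Let's trace through this code step by step.

Initialize: cur = 28
Initialize: cnt = 0
Entering loop: while cur > 0:

After execution: cnt = 5
5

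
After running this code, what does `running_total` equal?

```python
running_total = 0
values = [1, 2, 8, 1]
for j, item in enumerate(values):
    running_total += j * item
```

Let's trace through this code step by step.

Initialize: running_total = 0
Initialize: values = [1, 2, 8, 1]
Entering loop: for j, item in enumerate(values):

After execution: running_total = 21
21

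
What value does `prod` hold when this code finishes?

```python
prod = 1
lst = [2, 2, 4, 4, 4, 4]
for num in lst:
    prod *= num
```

Let's trace through this code step by step.

Initialize: prod = 1
Initialize: lst = [2, 2, 4, 4, 4, 4]
Entering loop: for num in lst:

After execution: prod = 1024
1024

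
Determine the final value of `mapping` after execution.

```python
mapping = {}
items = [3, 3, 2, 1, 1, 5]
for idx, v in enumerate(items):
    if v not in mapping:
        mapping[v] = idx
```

Let's trace through this code step by step.

Initialize: mapping = {}
Initialize: items = [3, 3, 2, 1, 1, 5]
Entering loop: for idx, v in enumerate(items):

After execution: mapping = {3: 0, 2: 2, 1: 3, 5: 5}
{3: 0, 2: 2, 1: 3, 5: 5}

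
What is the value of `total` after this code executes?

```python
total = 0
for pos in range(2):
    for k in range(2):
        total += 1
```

Let's trace through this code step by step.

Initialize: total = 0
Entering loop: for pos in range(2):

After execution: total = 4
4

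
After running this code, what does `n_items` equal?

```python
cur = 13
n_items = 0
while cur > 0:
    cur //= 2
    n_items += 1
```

Let's trace through this code step by step.

Initialize: cur = 13
Initialize: n_items = 0
Entering loop: while cur > 0:

After execution: n_items = 4
4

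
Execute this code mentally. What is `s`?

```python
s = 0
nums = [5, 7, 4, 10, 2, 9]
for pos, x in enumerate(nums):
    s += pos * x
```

Let's trace through this code step by step.

Initialize: s = 0
Initialize: nums = [5, 7, 4, 10, 2, 9]
Entering loop: for pos, x in enumerate(nums):

After execution: s = 98
98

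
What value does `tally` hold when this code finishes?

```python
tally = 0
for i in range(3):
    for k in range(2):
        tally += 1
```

Let's trace through this code step by step.

Initialize: tally = 0
Entering loop: for i in range(3):

After execution: tally = 6
6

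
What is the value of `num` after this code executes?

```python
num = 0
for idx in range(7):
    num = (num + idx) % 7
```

Let's trace through this code step by step.

Initialize: num = 0
Entering loop: for idx in range(7):

After execution: num = 0
0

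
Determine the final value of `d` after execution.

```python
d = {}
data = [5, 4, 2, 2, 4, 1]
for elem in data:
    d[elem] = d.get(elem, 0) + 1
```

Let's trace through this code step by step.

Initialize: d = {}
Initialize: data = [5, 4, 2, 2, 4, 1]
Entering loop: for elem in data:

After execution: d = {5: 1, 4: 2, 2: 2, 1: 1}
{5: 1, 4: 2, 2: 2, 1: 1}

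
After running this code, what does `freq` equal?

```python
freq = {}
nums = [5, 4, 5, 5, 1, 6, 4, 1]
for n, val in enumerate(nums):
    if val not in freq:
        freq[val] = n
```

Let's trace through this code step by step.

Initialize: freq = {}
Initialize: nums = [5, 4, 5, 5, 1, 6, 4, 1]
Entering loop: for n, val in enumerate(nums):

After execution: freq = {5: 0, 4: 1, 1: 4, 6: 5}
{5: 0, 4: 1, 1: 4, 6: 5}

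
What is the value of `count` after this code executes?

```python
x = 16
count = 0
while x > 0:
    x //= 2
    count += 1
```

Let's trace through this code step by step.

Initialize: x = 16
Initialize: count = 0
Entering loop: while x > 0:

After execution: count = 5
5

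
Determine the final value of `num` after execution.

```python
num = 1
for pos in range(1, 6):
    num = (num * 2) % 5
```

Let's trace through this code step by step.

Initialize: num = 1
Entering loop: for pos in range(1, 6):

After execution: num = 2
2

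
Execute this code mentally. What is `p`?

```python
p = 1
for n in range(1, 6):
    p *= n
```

Let's trace through this code step by step.

Initialize: p = 1
Entering loop: for n in range(1, 6):

After execution: p = 120
120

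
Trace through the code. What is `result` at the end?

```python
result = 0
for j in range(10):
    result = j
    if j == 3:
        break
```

Let's trace through this code step by step.

Initialize: result = 0
Entering loop: for j in range(10):

After execution: result = 3
3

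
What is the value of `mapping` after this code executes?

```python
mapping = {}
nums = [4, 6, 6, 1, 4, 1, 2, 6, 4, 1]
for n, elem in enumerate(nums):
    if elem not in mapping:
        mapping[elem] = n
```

Let's trace through this code step by step.

Initialize: mapping = {}
Initialize: nums = [4, 6, 6, 1, 4, 1, 2, 6, 4, 1]
Entering loop: for n, elem in enumerate(nums):

After execution: mapping = {4: 0, 6: 1, 1: 3, 2: 6}
{4: 0, 6: 1, 1: 3, 2: 6}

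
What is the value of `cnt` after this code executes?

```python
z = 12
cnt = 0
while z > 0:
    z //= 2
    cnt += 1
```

Let's trace through this code step by step.

Initialize: z = 12
Initialize: cnt = 0
Entering loop: while z > 0:

After execution: cnt = 4
4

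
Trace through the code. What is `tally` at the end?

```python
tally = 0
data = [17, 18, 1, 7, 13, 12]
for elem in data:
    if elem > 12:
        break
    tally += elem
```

Let's trace through this code step by step.

Initialize: tally = 0
Initialize: data = [17, 18, 1, 7, 13, 12]
Entering loop: for elem in data:

After execution: tally = 0
0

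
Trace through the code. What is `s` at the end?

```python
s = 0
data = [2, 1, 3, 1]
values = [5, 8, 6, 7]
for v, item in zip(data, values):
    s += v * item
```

Let's trace through this code step by step.

Initialize: s = 0
Initialize: data = [2, 1, 3, 1]
Initialize: values = [5, 8, 6, 7]
Entering loop: for v, item in zip(data, values):

After execution: s = 43
43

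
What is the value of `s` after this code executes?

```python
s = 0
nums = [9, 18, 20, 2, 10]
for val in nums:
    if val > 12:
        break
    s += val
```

Let's trace through this code step by step.

Initialize: s = 0
Initialize: nums = [9, 18, 20, 2, 10]
Entering loop: for val in nums:

After execution: s = 9
9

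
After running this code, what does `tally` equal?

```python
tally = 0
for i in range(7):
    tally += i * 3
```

Let's trace through this code step by step.

Initialize: tally = 0
Entering loop: for i in range(7):

After execution: tally = 63
63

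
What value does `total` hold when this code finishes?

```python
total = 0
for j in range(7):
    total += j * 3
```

Let's trace through this code step by step.

Initialize: total = 0
Entering loop: for j in range(7):

After execution: total = 63
63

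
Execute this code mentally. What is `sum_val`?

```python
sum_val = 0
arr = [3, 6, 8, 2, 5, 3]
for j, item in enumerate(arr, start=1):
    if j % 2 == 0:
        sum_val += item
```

Let's trace through this code step by step.

Initialize: sum_val = 0
Initialize: arr = [3, 6, 8, 2, 5, 3]
Entering loop: for j, item in enumerate(arr, start=1):

After execution: sum_val = 11
11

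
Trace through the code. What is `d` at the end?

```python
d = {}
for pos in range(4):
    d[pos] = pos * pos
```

Let's trace through this code step by step.

Initialize: d = {}
Entering loop: for pos in range(4):

After execution: d = {0: 0, 1: 1, 2: 4, 3: 9}
{0: 0, 1: 1, 2: 4, 3: 9}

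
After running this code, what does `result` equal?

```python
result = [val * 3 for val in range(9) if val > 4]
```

Let's trace through this code step by step.

Initialize: result = [val * 3 for val in range(9) if val > 4]

After execution: result = [15, 18, 21, 24]
[15, 18, 21, 24]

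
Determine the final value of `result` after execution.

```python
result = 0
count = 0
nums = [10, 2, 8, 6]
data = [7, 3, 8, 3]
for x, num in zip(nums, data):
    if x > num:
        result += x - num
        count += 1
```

Let's trace through this code step by step.

Initialize: result = 0
Initialize: count = 0
Initialize: nums = [10, 2, 8, 6]
Initialize: data = [7, 3, 8, 3]
Entering loop: for x, num in zip(nums, data):

After execution: result = 6
6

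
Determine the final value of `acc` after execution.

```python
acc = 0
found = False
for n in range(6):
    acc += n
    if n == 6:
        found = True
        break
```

Let's trace through this code step by step.

Initialize: acc = 0
Initialize: found = False
Entering loop: for n in range(6):

After execution: acc = 15
15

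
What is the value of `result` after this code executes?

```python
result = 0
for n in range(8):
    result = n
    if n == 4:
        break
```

Let's trace through this code step by step.

Initialize: result = 0
Entering loop: for n in range(8):

After execution: result = 4
4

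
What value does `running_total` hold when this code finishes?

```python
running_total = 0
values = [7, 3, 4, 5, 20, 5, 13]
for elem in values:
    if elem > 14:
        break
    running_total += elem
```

Let's trace through this code step by step.

Initialize: running_total = 0
Initialize: values = [7, 3, 4, 5, 20, 5, 13]
Entering loop: for elem in values:

After execution: running_total = 19
19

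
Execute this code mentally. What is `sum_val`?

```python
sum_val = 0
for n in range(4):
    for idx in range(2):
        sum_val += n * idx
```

Let's trace through this code step by step.

Initialize: sum_val = 0
Entering loop: for n in range(4):

After execution: sum_val = 6
6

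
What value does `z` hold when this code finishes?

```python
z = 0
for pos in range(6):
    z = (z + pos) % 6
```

Let's trace through this code step by step.

Initialize: z = 0
Entering loop: for pos in range(6):

After execution: z = 3
3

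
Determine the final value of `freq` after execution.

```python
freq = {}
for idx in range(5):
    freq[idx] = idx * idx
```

Let's trace through this code step by step.

Initialize: freq = {}
Entering loop: for idx in range(5):

After execution: freq = {0: 0, 1: 1, 2: 4, 3: 9, 4: 16}
{0: 0, 1: 1, 2: 4, 3: 9, 4: 16}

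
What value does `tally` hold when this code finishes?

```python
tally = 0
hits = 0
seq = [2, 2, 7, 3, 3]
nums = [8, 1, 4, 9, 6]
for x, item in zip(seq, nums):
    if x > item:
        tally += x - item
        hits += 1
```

Let's trace through this code step by step.

Initialize: tally = 0
Initialize: hits = 0
Initialize: seq = [2, 2, 7, 3, 3]
Initialize: nums = [8, 1, 4, 9, 6]
Entering loop: for x, item in zip(seq, nums):

After execution: tally = 4
4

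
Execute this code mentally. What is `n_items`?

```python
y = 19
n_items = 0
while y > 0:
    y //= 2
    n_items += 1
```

Let's trace through this code step by step.

Initialize: y = 19
Initialize: n_items = 0
Entering loop: while y > 0:

After execution: n_items = 5
5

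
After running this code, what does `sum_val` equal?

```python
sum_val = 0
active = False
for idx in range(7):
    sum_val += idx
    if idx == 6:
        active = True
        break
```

Let's trace through this code step by step.

Initialize: sum_val = 0
Initialize: active = False
Entering loop: for idx in range(7):

After execution: sum_val = 21
21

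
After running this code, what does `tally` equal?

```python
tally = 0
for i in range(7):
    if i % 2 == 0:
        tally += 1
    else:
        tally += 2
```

Let's trace through this code step by step.

Initialize: tally = 0
Entering loop: for i in range(7):

After execution: tally = 10
10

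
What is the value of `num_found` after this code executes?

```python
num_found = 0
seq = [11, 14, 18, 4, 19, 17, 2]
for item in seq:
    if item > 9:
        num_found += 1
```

Let's trace through this code step by step.

Initialize: num_found = 0
Initialize: seq = [11, 14, 18, 4, 19, 17, 2]
Entering loop: for item in seq:

After execution: num_found = 5
5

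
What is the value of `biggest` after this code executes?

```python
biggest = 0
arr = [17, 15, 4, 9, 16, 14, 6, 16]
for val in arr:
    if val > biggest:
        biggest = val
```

Let's trace through this code step by step.

Initialize: biggest = 0
Initialize: arr = [17, 15, 4, 9, 16, 14, 6, 16]
Entering loop: for val in arr:

After execution: biggest = 17
17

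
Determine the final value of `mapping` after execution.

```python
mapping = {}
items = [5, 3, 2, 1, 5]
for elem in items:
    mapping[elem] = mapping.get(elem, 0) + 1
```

Let's trace through this code step by step.

Initialize: mapping = {}
Initialize: items = [5, 3, 2, 1, 5]
Entering loop: for elem in items:

After execution: mapping = {5: 2, 3: 1, 2: 1, 1: 1}
{5: 2, 3: 1, 2: 1, 1: 1}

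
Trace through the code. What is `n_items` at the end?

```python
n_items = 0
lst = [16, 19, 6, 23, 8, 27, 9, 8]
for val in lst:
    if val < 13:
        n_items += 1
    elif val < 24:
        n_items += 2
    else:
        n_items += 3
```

Let's trace through this code step by step.

Initialize: n_items = 0
Initialize: lst = [16, 19, 6, 23, 8, 27, 9, 8]
Entering loop: for val in lst:

After execution: n_items = 13
13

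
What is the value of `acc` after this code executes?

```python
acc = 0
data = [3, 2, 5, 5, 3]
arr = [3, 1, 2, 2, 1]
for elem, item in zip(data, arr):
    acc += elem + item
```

Let's trace through this code step by step.

Initialize: acc = 0
Initialize: data = [3, 2, 5, 5, 3]
Initialize: arr = [3, 1, 2, 2, 1]
Entering loop: for elem, item in zip(data, arr):

After execution: acc = 27
27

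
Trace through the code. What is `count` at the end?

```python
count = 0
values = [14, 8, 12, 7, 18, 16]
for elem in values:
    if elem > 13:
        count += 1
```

Let's trace through this code step by step.

Initialize: count = 0
Initialize: values = [14, 8, 12, 7, 18, 16]
Entering loop: for elem in values:

After execution: count = 3
3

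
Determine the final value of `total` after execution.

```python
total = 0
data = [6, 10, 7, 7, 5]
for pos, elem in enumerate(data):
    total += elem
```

Let's trace through this code step by step.

Initialize: total = 0
Initialize: data = [6, 10, 7, 7, 5]
Entering loop: for pos, elem in enumerate(data):

After execution: total = 35
35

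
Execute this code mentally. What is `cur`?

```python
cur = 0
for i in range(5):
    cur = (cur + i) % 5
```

Let's trace through this code step by step.

Initialize: cur = 0
Entering loop: for i in range(5):

After execution: cur = 0
0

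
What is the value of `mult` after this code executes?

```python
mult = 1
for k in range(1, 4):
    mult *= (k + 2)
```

Let's trace through this code step by step.

Initialize: mult = 1
Entering loop: for k in range(1, 4):

After execution: mult = 60
60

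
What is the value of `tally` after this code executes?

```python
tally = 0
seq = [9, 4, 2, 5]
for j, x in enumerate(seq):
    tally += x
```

Let's trace through this code step by step.

Initialize: tally = 0
Initialize: seq = [9, 4, 2, 5]
Entering loop: for j, x in enumerate(seq):

After execution: tally = 20
20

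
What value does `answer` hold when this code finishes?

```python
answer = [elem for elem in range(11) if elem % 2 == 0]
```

Let's trace through this code step by step.

Initialize: answer = [elem for elem in range(11) if elem % 2 == 0]

After execution: answer = [0, 2, 4, 6, 8, 10]
[0, 2, 4, 6, 8, 10]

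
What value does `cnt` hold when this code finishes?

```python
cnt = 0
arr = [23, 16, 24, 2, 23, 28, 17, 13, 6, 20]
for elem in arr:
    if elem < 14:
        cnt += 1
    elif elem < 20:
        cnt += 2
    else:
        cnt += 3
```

Let's trace through this code step by step.

Initialize: cnt = 0
Initialize: arr = [23, 16, 24, 2, 23, 28, 17, 13, 6, 20]
Entering loop: for elem in arr:

After execution: cnt = 22
22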